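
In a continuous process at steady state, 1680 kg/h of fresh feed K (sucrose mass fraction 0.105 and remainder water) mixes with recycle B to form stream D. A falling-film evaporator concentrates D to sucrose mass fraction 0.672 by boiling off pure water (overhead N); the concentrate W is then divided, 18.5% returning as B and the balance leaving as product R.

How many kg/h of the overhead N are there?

Overall sucrose balance (none leaves overhead): sucrose in fresh feed = sucrose in product, i.e. 1680×0.105 = (1−0.185)·W·0.672.
W = 176.4/(0.672×0.815) = 322.09 kg/h.
Recycle B = 0.185×322.09 = 59.586 kg/h.
Combined feed D = 1680 + 59.586 = 1739.6 kg/h.
Overhead N = D − W = 1739.6 − 322.09 = 1417.5 kg/h.

1418 kg/h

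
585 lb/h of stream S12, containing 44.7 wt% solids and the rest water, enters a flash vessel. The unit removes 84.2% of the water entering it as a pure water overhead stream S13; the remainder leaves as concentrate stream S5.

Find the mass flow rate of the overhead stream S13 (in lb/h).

water entering = 585×0.553 = 323.51 lb/h; overhead removed = 0.842×323.51 = 272.39 lb/h.

272.4 lb/h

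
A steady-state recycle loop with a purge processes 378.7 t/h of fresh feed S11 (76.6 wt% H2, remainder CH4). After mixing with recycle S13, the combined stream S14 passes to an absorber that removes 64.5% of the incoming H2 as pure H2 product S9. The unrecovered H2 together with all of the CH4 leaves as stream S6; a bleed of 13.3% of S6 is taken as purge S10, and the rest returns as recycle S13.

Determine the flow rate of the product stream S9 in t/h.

H2 in S14: m_A = 378.7×0.766 + (1−0.133)·(1−0.645)·m_A, so m_A = 290.08/0.6922 = 419.07 t/h.
Product S9 = 0.645×419.07 = 270.3 t/h.

270.3 t/h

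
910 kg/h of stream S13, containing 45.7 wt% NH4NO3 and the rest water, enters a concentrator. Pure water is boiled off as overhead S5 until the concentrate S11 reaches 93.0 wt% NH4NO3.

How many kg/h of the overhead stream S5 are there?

462.8 kg/h

NH4NO3 is conserved: 910×0.457 = 415.87 kg/h all reports to the concentrate.
Concentrate = 415.87/(target fraction) = 447.17 kg/h.
Overhead = 910 − 447.17 = 462.83 kg/h.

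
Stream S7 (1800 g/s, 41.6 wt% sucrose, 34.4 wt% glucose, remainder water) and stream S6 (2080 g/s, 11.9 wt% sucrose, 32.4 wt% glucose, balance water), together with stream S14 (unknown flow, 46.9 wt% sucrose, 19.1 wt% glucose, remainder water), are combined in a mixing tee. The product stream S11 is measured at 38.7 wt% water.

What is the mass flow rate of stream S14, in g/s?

1894 g/s

Let S14 be the unknown flow. Total out = 3880 + S14.
water balance: 1590.6 + 0.340·S14 = 0.387·(3880 + S14)
(0.340 − 0.387)·S14 = 0.387×3880 − 1590.6 = -89
S14 = -89 / -0.047 = 1893.6 g/s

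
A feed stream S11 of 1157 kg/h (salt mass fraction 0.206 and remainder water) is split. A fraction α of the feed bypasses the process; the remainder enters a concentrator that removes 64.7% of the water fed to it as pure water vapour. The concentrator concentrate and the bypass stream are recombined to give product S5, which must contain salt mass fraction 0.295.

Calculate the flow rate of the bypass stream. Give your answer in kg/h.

477.5 kg/h

All 1157×0.206 = 238.34 kg/h of salt reaches S5, so S5 = 238.34/0.295 = 807.94 kg/h and vapour = 349.06 kg/h.
The evaporator receives (1−α)·1157 of feed at 0.794 water and removes 0.647 of that water:
0.647×0.794×(1−α)×1157 = 349.06
(1−α) = 349.06/594.37 = 0.5873;  α = 0.4127.
Bypass flow = 0.4127×1157 = 477.52 kg/h.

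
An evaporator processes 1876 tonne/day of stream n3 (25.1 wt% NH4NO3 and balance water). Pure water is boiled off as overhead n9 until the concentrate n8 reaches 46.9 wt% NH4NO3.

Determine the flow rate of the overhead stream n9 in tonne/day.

NH4NO3 is conserved: 1876×0.251 = 470.88 tonne/day all reports to the concentrate.
Concentrate = 470.88/(target fraction) = 1004 tonne/day.
Overhead = 1876 − 1004 = 872 tonne/day.

872 tonne/day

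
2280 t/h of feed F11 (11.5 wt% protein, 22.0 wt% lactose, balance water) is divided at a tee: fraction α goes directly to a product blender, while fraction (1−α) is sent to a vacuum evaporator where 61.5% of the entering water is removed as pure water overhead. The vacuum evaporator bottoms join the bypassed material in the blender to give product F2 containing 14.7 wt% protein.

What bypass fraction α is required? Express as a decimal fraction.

All 2280×0.115 = 262.2 t/h of protein reaches F2, so F2 = 262.2/0.147 = 1783.7 t/h and vapour = 496.33 t/h.
The evaporator receives (1−α)·2280 of feed at 0.665 water and removes 0.615 of that water:
0.615×0.665×(1−α)×2280 = 496.33
(1−α) = 496.33/932.46 = 0.5323;  α = 0.4677.

0.468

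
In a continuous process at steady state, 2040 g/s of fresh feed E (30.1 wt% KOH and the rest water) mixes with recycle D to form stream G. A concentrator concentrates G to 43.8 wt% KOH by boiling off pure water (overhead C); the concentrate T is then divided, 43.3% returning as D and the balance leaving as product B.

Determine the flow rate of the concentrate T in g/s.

2473 g/s

Overall KOH balance (none leaves overhead): KOH in fresh feed = KOH in product, i.e. 2040×0.301 = (1−0.433)·T·0.438.
T = 614.04/(0.438×0.567) = 2472.5 g/s.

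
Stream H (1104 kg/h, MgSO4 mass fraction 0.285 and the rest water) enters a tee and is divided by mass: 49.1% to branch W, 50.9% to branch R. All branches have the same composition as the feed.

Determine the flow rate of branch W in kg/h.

542.1 kg/h

Branch W flow = 0.491×1104 = 542.06 kg/h.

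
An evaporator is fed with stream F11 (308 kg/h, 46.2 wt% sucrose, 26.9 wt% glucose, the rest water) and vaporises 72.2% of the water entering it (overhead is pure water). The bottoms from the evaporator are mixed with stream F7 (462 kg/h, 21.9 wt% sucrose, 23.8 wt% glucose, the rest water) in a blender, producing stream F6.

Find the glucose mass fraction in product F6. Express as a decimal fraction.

Vapour removed = 0.722×0.269×308 = 59.819 kg/h; concentrate = 248.18 kg/h.
glucose reaching the mixer = 82.852 (from concentrate) + 462×0.238 = 192.81 kg/h.
Product flow = 248.18 + 462 = 710.18 kg/h; glucose fraction = 0.271.

0.271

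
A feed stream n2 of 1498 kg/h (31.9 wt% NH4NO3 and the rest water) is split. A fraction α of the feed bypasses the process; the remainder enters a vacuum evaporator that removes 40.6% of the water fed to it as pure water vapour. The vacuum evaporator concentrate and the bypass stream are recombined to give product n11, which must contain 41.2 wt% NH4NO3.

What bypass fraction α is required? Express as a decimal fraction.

0.184

All 1498×0.319 = 477.86 kg/h of NH4NO3 reaches n11, so n11 = 477.86/0.412 = 1159.9 kg/h and vapour = 338.14 kg/h.
The evaporator receives (1−α)·1498 of feed at 0.681 water and removes 0.406 of that water:
0.406×0.681×(1−α)×1498 = 338.14
(1−α) = 338.14/414.18 = 0.8164;  α = 0.1836.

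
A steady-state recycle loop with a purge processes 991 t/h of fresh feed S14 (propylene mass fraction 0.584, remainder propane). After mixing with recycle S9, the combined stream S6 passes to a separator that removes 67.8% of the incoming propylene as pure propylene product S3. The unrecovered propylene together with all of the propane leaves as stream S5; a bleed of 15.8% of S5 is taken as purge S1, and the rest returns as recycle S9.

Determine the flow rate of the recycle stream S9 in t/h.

2412 t/h

propane enters only via S14 and leaves only via the purge: 991×0.416 = 0.158×(propane in S5), and the separator passes all propane, so propane in S6 = propane in S5 = 2609.2 t/h.
propylene in S6: m_A = 991×0.584 + (1−0.158)·(1−0.678)·m_A, so m_A = 578.74/0.7289 = 794.02 t/h.
S5 = (1−0.678)×794.02 + 2609.2 = 2864.9 t/h.
Recycle S9 = (1−0.158)×2864.9 = 2412.2 t/h.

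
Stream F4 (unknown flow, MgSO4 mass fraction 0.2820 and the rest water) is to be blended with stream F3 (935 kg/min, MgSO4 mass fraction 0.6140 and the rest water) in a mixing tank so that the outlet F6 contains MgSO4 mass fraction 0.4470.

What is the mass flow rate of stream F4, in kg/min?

Let F4 be the unknown flow. Total out = 935 + F4.
MgSO4 balance: 574.09 + 0.282·F4 = 0.447·(935 + F4)
(0.282 − 0.447)·F4 = 0.447×935 − 574.09 = -156.15
F4 = -156.15 / -0.165 = 946.33 kg/min

946.3 kg/min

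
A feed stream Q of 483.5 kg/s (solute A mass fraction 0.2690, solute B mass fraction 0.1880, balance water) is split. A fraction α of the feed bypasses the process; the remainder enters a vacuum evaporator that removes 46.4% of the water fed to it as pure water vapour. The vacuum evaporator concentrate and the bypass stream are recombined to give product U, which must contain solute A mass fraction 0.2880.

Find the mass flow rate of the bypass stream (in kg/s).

356.9 kg/s

All 483.5×0.269 = 130.06 kg/s of solute A reaches U, so U = 130.06/0.288 = 451.6 kg/s and vapour = 31.898 kg/s.
The evaporator receives (1−α)·483.5 of feed at 0.543 water and removes 0.464 of that water:
0.464×0.543×(1−α)×483.5 = 31.898
(1−α) = 31.898/121.82 = 0.2618;  α = 0.7382.
Bypass flow = 0.7382×483.5 = 356.9 kg/s.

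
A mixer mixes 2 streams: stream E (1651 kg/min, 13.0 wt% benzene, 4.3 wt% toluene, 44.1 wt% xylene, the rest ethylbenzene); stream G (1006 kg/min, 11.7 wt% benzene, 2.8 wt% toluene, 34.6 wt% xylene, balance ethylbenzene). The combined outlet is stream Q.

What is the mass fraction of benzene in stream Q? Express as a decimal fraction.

Total flow out = 1651 + 1006 = 2657 kg/min.
benzene in = 1651×0.130 + 1006×0.117 = 332.33 kg/min.
benzene mass fraction in Q = 332.33/2657 = 0.1251.

0.1251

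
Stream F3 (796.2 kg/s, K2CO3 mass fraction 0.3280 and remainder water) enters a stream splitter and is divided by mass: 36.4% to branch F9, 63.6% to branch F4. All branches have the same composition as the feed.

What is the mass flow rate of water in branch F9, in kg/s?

Branch F9 total = 0.364×796.2 = 289.82 kg/s.
water in F9 = 0.672×289.82 = 194.76 kg/s.

194.8 kg/s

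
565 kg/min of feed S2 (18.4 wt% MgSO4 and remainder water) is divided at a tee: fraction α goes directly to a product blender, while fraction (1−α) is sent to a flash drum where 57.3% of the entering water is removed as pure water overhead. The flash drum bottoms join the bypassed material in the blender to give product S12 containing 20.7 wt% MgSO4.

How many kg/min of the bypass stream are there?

430.7 kg/min

All 565×0.184 = 103.96 kg/min of MgSO4 reaches S12, so S12 = 103.96/0.207 = 502.22 kg/min and vapour = 62.778 kg/min.
The evaporator receives (1−α)·565 of feed at 0.816 water and removes 0.573 of that water:
0.573×0.816×(1−α)×565 = 62.778
(1−α) = 62.778/264.18 = 0.2376;  α = 0.7624.
Bypass flow = 0.7624×565 = 430.74 kg/min.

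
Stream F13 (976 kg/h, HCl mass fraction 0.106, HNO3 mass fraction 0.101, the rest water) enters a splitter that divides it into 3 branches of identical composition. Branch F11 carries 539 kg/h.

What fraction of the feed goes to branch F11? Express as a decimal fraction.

Fraction to F11 = 539/976 = 0.5523.

0.552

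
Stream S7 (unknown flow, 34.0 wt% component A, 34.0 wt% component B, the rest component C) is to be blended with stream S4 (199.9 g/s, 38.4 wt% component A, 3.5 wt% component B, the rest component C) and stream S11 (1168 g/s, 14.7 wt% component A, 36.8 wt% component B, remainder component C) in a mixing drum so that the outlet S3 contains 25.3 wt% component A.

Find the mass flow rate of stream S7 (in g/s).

Let S7 be the unknown flow. Total out = 1367.9 + S7.
component A balance: 248.46 + 0.340·S7 = 0.253·(1367.9 + S7)
(0.340 − 0.253)·S7 = 0.253×1367.9 − 248.46 = 97.621
S7 = 97.621 / 0.087 = 1122.1 g/s

1122 g/s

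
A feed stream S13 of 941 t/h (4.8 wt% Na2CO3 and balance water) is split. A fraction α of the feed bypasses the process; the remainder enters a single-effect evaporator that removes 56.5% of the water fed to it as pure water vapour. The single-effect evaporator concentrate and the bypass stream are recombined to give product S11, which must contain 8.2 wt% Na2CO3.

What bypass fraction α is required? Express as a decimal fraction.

All 941×0.048 = 45.168 t/h of Na2CO3 reaches S11, so S11 = 45.168/0.082 = 550.83 t/h and vapour = 390.17 t/h.
The evaporator receives (1−α)·941 of feed at 0.952 water and removes 0.565 of that water:
0.565×0.952×(1−α)×941 = 390.17
(1−α) = 390.17/506.15 = 0.7709;  α = 0.2291.

0.229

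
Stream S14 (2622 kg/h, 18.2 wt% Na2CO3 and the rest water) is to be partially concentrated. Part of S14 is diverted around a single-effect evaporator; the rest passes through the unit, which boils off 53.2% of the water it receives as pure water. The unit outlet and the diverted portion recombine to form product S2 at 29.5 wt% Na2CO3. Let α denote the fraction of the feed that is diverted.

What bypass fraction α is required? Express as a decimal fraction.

0.120

All 2622×0.182 = 477.2 kg/h of Na2CO3 reaches S2, so S2 = 477.2/0.295 = 1617.6 kg/h and vapour = 1004.4 kg/h.
The evaporator receives (1−α)·2622 of feed at 0.818 water and removes 0.532 of that water:
0.532×0.818×(1−α)×2622 = 1004.4
(1−α) = 1004.4/1141 = 0.8802;  α = 0.1198.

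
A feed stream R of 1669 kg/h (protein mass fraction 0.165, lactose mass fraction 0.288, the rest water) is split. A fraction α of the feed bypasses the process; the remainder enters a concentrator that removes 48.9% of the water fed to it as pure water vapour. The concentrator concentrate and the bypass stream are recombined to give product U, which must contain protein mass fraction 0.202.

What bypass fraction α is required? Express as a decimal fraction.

All 1669×0.165 = 275.38 kg/h of protein reaches U, so U = 275.38/0.202 = 1363.3 kg/h and vapour = 305.71 kg/h.
The evaporator receives (1−α)·1669 of feed at 0.547 water and removes 0.489 of that water:
0.489×0.547×(1−α)×1669 = 305.71
(1−α) = 305.71/446.43 = 0.6848;  α = 0.3152.

0.315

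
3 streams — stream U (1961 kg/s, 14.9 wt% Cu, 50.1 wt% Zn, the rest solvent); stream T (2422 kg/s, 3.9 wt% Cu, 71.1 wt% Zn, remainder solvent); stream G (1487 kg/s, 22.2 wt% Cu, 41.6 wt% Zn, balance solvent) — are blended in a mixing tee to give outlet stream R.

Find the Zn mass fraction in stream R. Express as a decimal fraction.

Total flow out = 1961 + 2422 + 1487 = 5870 kg/s.
Zn in = 1961×0.501 + 2422×0.711 + 1487×0.416 = 3323.1 kg/s.
Zn mass fraction in R = 3323.1/5870 = 0.566.

0.566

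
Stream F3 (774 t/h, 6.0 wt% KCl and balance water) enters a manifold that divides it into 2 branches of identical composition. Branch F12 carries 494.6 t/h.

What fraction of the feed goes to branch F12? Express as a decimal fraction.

0.639

Fraction to F12 = 494.6/774 = 0.6390.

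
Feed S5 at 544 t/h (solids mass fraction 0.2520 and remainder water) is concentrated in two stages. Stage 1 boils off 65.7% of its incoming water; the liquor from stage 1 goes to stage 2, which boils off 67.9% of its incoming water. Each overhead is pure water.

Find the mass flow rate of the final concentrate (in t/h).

water in feed = 544×0.748 = 406.91 t/h.
After stage 1: water left = (1−0.657)×406.91 = 139.57; stream total = 276.66 t/h.
After stage 2: water left = (1−0.679)×139.57 = 44.802; final concentrate = 181.89 t/h.

181.9 t/h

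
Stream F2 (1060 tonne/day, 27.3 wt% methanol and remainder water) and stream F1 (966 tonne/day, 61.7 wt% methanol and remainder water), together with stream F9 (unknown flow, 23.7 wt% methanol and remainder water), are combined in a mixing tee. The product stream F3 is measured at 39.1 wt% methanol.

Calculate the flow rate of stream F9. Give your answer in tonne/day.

Let F9 be the unknown flow. Total out = 2026 + F9.
methanol balance: 885.4 + 0.237·F9 = 0.391·(2026 + F9)
(0.237 − 0.391)·F9 = 0.391×2026 − 885.4 = -93.236
F9 = -93.236 / -0.154 = 605.43 tonne/day

605.4 tonne/day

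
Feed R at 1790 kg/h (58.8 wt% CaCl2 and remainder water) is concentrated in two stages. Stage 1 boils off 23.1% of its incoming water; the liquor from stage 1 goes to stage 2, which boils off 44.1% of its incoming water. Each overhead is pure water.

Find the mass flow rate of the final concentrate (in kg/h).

water in feed = 1790×0.412 = 737.48 kg/h.
After stage 1: water left = (1−0.231)×737.48 = 567.12; stream total = 1619.6 kg/h.
After stage 2: water left = (1−0.441)×567.12 = 317.02; final concentrate = 1369.5 kg/h.

1370 kg/h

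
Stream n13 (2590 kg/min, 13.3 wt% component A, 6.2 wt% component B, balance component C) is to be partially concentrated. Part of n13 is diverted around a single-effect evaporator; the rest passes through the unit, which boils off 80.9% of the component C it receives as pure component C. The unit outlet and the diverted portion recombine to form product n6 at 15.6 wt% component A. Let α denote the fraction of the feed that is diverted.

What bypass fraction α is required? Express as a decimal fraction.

All 2590×0.133 = 344.47 kg/min of component A reaches n6, so n6 = 344.47/0.156 = 2208.1 kg/min and vapour = 381.86 kg/min.
The evaporator receives (1−α)·2590 of feed at 0.805 component C and removes 0.809 of that component C:
0.809×0.805×(1−α)×2590 = 381.86
(1−α) = 381.86/1686.7 = 0.2264;  α = 0.7736.

0.774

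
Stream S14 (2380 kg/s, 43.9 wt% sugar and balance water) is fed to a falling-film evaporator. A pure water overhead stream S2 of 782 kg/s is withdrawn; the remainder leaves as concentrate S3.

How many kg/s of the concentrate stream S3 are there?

Concentrate = 2380 − 782 = 1598 kg/s.

1598 kg/s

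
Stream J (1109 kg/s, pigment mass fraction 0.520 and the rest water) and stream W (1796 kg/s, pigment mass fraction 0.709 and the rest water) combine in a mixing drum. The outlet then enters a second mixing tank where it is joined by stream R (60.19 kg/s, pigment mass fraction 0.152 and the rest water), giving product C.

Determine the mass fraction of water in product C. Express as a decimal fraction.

Overall, product flow = 2965.2 kg/s.
water in = 1109×0.480 + 1796×0.291 + 60.19×0.848 = 1106 kg/s.
water fraction in C = 0.373.

0.373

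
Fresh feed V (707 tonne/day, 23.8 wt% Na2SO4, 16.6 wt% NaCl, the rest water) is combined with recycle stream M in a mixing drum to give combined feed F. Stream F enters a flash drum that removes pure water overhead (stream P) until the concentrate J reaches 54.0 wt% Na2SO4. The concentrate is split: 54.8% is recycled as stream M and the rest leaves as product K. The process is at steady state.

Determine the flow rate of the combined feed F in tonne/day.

Overall Na2SO4 balance (none leaves overhead): Na2SO4 in fresh feed = Na2SO4 in product, i.e. 707×0.238 = (1−0.548)·J·0.540.
J = 168.27/(0.540×0.452) = 689.39 tonne/day.
Recycle M = 0.548×689.39 = 377.79 tonne/day.
Combined feed F = 707 + 377.79 = 1084.8 tonne/day.

1085 tonne/day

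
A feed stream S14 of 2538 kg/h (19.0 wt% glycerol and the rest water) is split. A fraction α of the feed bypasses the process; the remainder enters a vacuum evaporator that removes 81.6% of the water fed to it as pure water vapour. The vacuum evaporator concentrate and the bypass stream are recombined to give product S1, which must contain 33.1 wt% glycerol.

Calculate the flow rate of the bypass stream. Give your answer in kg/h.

902.3 kg/h

All 2538×0.190 = 482.22 kg/h of glycerol reaches S1, so S1 = 482.22/0.331 = 1456.9 kg/h and vapour = 1081.1 kg/h.
The evaporator receives (1−α)·2538 of feed at 0.810 water and removes 0.816 of that water:
0.816×0.810×(1−α)×2538 = 1081.1
(1−α) = 1081.1/1677.5 = 0.6445;  α = 0.3555.
Bypass flow = 0.3555×2538 = 902.29 kg/h.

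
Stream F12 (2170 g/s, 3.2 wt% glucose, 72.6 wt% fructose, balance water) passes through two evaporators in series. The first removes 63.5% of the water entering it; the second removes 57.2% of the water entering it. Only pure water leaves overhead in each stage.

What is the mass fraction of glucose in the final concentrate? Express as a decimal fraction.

0.0402

water in feed = 2170×0.242 = 525.14 g/s.
After stage 1: water left = (1−0.635)×525.14 = 191.68; stream total = 1836.5 g/s.
After stage 2: water left = (1−0.572)×191.68 = 82.037; final concentrate = 1726.9 g/s.
glucose fraction = 69.44/1726.9 = 0.0402.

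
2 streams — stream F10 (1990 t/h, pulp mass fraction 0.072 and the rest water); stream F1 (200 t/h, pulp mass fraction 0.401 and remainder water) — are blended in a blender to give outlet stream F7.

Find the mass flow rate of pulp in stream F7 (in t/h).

223.5 t/h

pulp out = pulp in = 1990×0.072 + 200×0.401 = 223.48 t/h.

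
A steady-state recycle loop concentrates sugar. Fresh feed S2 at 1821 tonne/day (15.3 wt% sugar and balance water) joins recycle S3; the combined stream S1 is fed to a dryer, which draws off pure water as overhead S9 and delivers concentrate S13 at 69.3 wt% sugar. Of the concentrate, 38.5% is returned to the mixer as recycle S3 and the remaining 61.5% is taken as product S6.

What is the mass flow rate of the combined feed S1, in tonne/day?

2073 tonne/day

Overall sugar balance (none leaves overhead): sugar in fresh feed = sugar in product, i.e. 1821×0.153 = (1−0.385)·S13·0.693.
S13 = 278.61/(0.693×0.615) = 653.72 tonne/day.
Recycle S3 = 0.385×653.72 = 251.68 tonne/day.
Combined feed S1 = 1821 + 251.68 = 2072.7 tonne/day.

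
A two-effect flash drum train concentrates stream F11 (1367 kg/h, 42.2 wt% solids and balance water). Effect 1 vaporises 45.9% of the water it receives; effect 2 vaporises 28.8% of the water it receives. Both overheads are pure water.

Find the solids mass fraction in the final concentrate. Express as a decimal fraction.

0.655

water in feed = 1367×0.578 = 790.13 kg/h.
After stage 1: water left = (1−0.459)×790.13 = 427.46; stream total = 1004.3 kg/h.
After stage 2: water left = (1−0.288)×427.46 = 304.35; final concentrate = 881.22 kg/h.
solids fraction = 576.87/881.22 = 0.655.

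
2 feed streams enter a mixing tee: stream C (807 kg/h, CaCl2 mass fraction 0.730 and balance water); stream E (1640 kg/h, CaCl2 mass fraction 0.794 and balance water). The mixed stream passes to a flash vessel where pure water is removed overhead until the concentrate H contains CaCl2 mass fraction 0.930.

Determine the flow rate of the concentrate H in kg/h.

CaCl2 entering = 807×0.730 + 1640×0.794 = 1891.3 kg/h.
All CaCl2 reports to H, so H = 1891.3/0.930 = 2033.6 kg/h.

2034 kg/h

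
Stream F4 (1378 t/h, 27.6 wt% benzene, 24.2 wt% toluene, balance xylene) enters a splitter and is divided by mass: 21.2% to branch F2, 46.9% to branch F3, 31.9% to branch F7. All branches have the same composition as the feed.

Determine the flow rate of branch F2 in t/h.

Branch F2 flow = 0.212×1378 = 292.14 t/h.

292.1 t/h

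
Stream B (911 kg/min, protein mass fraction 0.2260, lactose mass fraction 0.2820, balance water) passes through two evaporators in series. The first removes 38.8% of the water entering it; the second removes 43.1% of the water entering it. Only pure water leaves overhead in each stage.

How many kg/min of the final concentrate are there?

water in feed = 911×0.492 = 448.21 kg/min.
After stage 1: water left = (1−0.388)×448.21 = 274.31; stream total = 737.09 kg/min.
After stage 2: water left = (1−0.431)×274.31 = 156.08; final concentrate = 618.87 kg/min.

618.9 kg/min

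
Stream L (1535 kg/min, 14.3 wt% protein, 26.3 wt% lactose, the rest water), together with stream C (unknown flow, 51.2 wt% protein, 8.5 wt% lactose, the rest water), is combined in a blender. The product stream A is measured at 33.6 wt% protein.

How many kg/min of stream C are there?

Let C be the unknown flow. Total out = 1535 + C.
protein balance: 219.5 + 0.512·C = 0.336·(1535 + C)
(0.512 − 0.336)·C = 0.336×1535 − 219.5 = 296.25
C = 296.25 / 0.176 = 1683.3 kg/min

1683 kg/min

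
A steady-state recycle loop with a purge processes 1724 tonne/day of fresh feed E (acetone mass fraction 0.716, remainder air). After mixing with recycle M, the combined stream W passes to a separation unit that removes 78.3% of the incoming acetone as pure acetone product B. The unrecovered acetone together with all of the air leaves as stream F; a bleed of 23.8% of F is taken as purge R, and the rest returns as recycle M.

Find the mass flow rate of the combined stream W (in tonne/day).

3536 tonne/day

air enters only via E and leaves only via the purge: 1724×0.284 = 0.238×(air in F), and the separation unit passes all air, so air in W = air in F = 2057.2 tonne/day.
acetone in W: m_A = 1724×0.716 + (1−0.238)·(1−0.783)·m_A, so m_A = 1234.4/0.8346 = 1478.9 tonne/day.
W = 1478.9 + 2057.2 = 3536.1 tonne/day.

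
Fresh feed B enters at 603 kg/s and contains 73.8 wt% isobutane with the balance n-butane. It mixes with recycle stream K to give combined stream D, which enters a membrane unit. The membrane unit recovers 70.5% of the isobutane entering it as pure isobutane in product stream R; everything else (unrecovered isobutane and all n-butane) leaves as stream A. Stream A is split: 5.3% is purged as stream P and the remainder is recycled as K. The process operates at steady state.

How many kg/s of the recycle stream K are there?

n-butane enters only via B and leaves only via the purge: 603×0.262 = 0.053×(n-butane in A), and the membrane unit passes all n-butane, so n-butane in D = n-butane in A = 2980.9 kg/s.
isobutane in D: m_A = 603×0.738 + (1−0.053)·(1−0.705)·m_A, so m_A = 445.01/0.7206 = 617.53 kg/s.
A = (1−0.705)×617.53 + 2980.9 = 3163 kg/s.
Recycle K = (1−0.053)×3163 = 2995.4 kg/s.

2995 kg/s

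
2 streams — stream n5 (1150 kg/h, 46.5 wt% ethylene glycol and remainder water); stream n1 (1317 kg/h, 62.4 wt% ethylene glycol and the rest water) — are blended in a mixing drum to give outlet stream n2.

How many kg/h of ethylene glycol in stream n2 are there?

ethylene glycol out = ethylene glycol in = 1150×0.465 + 1317×0.624 = 1356.6 kg/h.

1357 kg/h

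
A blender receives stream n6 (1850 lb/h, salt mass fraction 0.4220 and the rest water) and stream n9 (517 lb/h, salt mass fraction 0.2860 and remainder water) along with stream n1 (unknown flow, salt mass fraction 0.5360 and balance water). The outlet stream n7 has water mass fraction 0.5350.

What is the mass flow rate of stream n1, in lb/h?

Let n1 be the unknown flow. Total out = 2367 + n1.
water balance: 1438.4 + 0.464·n1 = 0.535·(2367 + n1)
(0.464 − 0.535)·n1 = 0.535×2367 − 1438.4 = -172.09
n1 = -172.09 / -0.071 = 2423.8 lb/h

2424 lb/h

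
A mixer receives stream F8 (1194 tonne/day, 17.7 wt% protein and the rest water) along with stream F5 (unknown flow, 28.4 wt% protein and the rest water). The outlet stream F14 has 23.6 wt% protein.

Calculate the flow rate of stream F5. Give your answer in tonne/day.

Let F5 be the unknown flow. Total out = 1194 + F5.
protein balance: 211.34 + 0.284·F5 = 0.236·(1194 + F5)
(0.284 − 0.236)·F5 = 0.236×1194 − 211.34 = 70.446
F5 = 70.446 / 0.048 = 1467.6 tonne/day

1468 tonne/day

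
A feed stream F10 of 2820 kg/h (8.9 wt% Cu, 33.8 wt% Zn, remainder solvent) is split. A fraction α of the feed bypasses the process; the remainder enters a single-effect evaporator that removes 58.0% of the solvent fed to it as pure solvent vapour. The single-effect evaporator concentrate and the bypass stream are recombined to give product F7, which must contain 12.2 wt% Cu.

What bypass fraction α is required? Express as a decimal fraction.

0.186

All 2820×0.089 = 250.98 kg/h of Cu reaches F7, so F7 = 250.98/0.122 = 2057.2 kg/h and vapour = 762.79 kg/h.
The evaporator receives (1−α)·2820 of feed at 0.573 solvent and removes 0.580 of that solvent:
0.580×0.573×(1−α)×2820 = 762.79
(1−α) = 762.79/937.2 = 0.8139;  α = 0.1861.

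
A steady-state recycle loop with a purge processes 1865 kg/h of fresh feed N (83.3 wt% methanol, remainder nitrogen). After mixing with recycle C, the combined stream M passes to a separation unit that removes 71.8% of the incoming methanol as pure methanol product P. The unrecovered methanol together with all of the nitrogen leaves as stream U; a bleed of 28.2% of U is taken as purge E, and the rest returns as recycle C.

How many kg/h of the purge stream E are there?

466.4 kg/h

nitrogen enters only via N and leaves only via the purge: 1865×0.167 = 0.282×(nitrogen in U), and the separation unit passes all nitrogen, so nitrogen in M = nitrogen in U = 1104.5 kg/h.
methanol in M: m_A = 1865×0.833 + (1−0.282)·(1−0.718)·m_A, so m_A = 1553.5/0.7975 = 1948 kg/h.
U = (1−0.718)×1948 + 1104.5 = 1653.8 kg/h.
Purge E = 0.282×1653.8 = 466.36 kg/h.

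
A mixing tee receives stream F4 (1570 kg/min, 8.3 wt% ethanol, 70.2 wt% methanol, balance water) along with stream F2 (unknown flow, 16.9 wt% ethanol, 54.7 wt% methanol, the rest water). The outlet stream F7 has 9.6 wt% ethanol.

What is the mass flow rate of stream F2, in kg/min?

279.6 kg/min

Let F2 be the unknown flow. Total out = 1570 + F2.
ethanol balance: 130.31 + 0.169·F2 = 0.096·(1570 + F2)
(0.169 − 0.096)·F2 = 0.096×1570 − 130.31 = 20.41
F2 = 20.41 / 0.073 = 279.59 kg/min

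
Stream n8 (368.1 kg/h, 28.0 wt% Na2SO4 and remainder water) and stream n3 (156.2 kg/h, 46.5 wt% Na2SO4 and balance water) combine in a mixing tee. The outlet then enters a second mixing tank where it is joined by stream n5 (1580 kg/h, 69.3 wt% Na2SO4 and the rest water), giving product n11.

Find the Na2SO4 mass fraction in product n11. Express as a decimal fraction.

0.604

Overall, product flow = 2104.3 kg/h.
Na2SO4 in = 368.1×0.280 + 156.2×0.465 + 1580×0.693 = 1270.6 kg/h.
Na2SO4 fraction in n11 = 0.604.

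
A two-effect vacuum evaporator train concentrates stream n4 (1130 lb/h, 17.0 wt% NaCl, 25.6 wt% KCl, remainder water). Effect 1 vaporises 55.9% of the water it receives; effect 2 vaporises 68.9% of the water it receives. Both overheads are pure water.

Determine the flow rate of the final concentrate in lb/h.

570.3 lb/h

water in feed = 1130×0.574 = 648.62 lb/h.
After stage 1: water left = (1−0.559)×648.62 = 286.04; stream total = 767.42 lb/h.
After stage 2: water left = (1−0.689)×286.04 = 88.959; final concentrate = 570.34 lb/h.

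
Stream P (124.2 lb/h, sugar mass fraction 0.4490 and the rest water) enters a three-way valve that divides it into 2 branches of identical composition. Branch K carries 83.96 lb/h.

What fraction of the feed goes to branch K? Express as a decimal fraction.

Fraction to K = 83.96/124.2 = 0.6760.

0.676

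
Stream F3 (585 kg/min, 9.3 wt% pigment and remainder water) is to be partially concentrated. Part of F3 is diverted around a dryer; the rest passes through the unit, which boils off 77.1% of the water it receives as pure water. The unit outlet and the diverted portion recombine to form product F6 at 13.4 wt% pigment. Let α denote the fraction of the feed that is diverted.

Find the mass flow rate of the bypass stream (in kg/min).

All 585×0.093 = 54.405 kg/min of pigment reaches F6, so F6 = 54.405/0.134 = 406.01 kg/min and vapour = 178.99 kg/min.
The evaporator receives (1−α)·585 of feed at 0.907 water and removes 0.771 of that water:
0.771×0.907×(1−α)×585 = 178.99
(1−α) = 178.99/409.09 = 0.4375;  α = 0.5625.
Bypass flow = 0.5625×585 = 329.04 kg/min.

329 kg/min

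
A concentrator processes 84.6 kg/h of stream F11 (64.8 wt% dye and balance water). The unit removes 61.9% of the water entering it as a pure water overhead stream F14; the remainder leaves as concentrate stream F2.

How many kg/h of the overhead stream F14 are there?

18.43 kg/h

water entering = 84.6×0.352 = 29.779 kg/h; overhead removed = 0.619×29.779 = 18.433 kg/h.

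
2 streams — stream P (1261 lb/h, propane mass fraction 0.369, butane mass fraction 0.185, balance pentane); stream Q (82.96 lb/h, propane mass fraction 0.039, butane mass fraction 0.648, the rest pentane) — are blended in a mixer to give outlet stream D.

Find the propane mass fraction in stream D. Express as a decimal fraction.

0.349

Total flow out = 1261 + 82.96 = 1344 lb/h.
propane in = 1261×0.369 + 82.96×0.039 = 468.54 lb/h.
propane mass fraction in D = 468.54/1344 = 0.349.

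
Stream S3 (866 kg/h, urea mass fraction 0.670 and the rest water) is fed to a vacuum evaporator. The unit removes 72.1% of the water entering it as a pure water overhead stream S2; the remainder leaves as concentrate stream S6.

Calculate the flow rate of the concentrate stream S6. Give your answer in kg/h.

660 kg/h

water entering = 866×0.330 = 285.78 kg/h; overhead removed = 0.721×285.78 = 206.05 kg/h.
Concentrate = 866 − 206.05 = 659.95 kg/h.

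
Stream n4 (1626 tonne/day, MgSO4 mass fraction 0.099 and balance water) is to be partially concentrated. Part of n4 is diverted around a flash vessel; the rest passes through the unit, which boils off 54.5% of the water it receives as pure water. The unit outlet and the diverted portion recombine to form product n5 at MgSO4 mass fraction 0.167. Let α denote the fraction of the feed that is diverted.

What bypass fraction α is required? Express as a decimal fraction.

All 1626×0.099 = 160.97 tonne/day of MgSO4 reaches n5, so n5 = 160.97/0.167 = 963.92 tonne/day and vapour = 662.08 tonne/day.
The evaporator receives (1−α)·1626 of feed at 0.901 water and removes 0.545 of that water:
0.545×0.901×(1−α)×1626 = 662.08
(1−α) = 662.08/798.44 = 0.8292;  α = 0.1708.

0.171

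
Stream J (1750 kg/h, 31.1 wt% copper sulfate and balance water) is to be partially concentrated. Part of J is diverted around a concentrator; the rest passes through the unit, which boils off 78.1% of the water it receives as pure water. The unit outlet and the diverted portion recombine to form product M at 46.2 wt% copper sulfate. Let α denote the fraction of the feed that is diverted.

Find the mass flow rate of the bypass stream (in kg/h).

687.1 kg/h

All 1750×0.311 = 544.25 kg/h of copper sulfate reaches M, so M = 544.25/0.462 = 1178 kg/h and vapour = 571.97 kg/h.
The evaporator receives (1−α)·1750 of feed at 0.689 water and removes 0.781 of that water:
0.781×0.689×(1−α)×1750 = 571.97
(1−α) = 571.97/941.69 = 0.6074;  α = 0.3926.
Bypass flow = 0.3926×1750 = 687.07 kg/h.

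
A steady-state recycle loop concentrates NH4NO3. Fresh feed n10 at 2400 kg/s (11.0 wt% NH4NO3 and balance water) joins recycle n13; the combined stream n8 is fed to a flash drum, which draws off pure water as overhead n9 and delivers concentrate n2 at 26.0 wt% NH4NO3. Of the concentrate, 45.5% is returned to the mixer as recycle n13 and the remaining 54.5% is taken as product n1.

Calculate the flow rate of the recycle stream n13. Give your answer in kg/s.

Overall NH4NO3 balance (none leaves overhead): NH4NO3 in fresh feed = NH4NO3 in product, i.e. 2400×0.110 = (1−0.455)·n2·0.260.
n2 = 264/(0.260×0.545) = 1863.1 kg/s.
Recycle n13 = 0.455×1863.1 = 847.71 kg/s.

847.7 kg/s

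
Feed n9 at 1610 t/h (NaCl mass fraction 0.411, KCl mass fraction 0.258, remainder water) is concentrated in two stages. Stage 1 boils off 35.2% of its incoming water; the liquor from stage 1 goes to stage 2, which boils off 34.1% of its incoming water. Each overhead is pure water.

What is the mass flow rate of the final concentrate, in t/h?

1305 t/h

water in feed = 1610×0.331 = 532.91 t/h.
After stage 1: water left = (1−0.352)×532.91 = 345.33; stream total = 1422.4 t/h.
After stage 2: water left = (1−0.341)×345.33 = 227.57; final concentrate = 1304.7 t/h.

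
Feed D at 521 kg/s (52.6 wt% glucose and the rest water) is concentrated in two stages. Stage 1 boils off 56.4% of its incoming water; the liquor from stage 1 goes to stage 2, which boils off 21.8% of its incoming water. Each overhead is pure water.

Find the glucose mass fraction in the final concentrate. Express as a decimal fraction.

0.765

water in feed = 521×0.474 = 246.95 kg/s.
After stage 1: water left = (1−0.564)×246.95 = 107.67; stream total = 381.72 kg/s.
After stage 2: water left = (1−0.218)×107.67 = 84.199; final concentrate = 358.25 kg/s.
glucose fraction = 274.05/358.25 = 0.765.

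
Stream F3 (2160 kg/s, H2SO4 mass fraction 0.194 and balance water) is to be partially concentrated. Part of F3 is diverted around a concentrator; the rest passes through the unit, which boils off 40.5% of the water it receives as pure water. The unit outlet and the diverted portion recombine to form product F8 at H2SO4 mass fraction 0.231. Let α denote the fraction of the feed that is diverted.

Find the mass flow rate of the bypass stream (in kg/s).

1100 kg/s

All 2160×0.194 = 419.04 kg/s of H2SO4 reaches F8, so F8 = 419.04/0.231 = 1814 kg/s and vapour = 345.97 kg/s.
The evaporator receives (1−α)·2160 of feed at 0.806 water and removes 0.405 of that water:
0.405×0.806×(1−α)×2160 = 345.97
(1−α) = 345.97/705.09 = 0.4907;  α = 0.5093.
Bypass flow = 0.5093×2160 = 1100.1 kg/s.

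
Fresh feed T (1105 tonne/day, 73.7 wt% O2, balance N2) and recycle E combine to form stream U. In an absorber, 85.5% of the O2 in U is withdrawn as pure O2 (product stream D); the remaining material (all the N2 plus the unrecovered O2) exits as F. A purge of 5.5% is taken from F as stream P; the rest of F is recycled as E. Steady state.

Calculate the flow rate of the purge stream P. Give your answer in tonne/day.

298.1 tonne/day

N2 enters only via T and leaves only via the purge: 1105×0.263 = 0.055×(N2 in F), and the absorber passes all N2, so N2 in U = N2 in F = 5283.9 tonne/day.
O2 in U: m_A = 1105×0.737 + (1−0.055)·(1−0.855)·m_A, so m_A = 814.38/0.8630 = 943.69 tonne/day.
F = (1−0.855)×943.69 + 5283.9 = 5420.7 tonne/day.
Purge P = 0.055×5420.7 = 298.14 tonne/day.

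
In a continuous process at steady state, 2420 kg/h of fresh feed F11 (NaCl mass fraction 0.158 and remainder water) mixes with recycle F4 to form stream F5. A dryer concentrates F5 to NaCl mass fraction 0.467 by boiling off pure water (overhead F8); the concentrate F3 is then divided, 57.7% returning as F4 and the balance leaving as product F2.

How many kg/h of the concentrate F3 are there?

1936 kg/h

Overall NaCl balance (none leaves overhead): NaCl in fresh feed = NaCl in product, i.e. 2420×0.158 = (1−0.577)·F3·0.467.
F3 = 382.36/(0.467×0.423) = 1935.6 kg/h.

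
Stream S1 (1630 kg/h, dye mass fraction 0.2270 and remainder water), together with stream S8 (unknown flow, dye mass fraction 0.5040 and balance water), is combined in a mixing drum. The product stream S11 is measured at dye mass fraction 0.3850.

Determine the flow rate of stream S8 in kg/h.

2164 kg/h

Let S8 be the unknown flow. Total out = 1630 + S8.
dye balance: 370.01 + 0.504·S8 = 0.385·(1630 + S8)
(0.504 − 0.385)·S8 = 0.385×1630 − 370.01 = 257.54
S8 = 257.54 / 0.119 = 2164.2 kg/h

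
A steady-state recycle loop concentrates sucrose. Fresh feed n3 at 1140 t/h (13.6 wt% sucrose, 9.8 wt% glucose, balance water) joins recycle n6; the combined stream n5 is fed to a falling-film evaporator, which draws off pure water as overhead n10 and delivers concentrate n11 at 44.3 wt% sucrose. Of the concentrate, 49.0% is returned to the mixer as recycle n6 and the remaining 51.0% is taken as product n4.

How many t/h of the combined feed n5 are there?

1476 t/h

Overall sucrose balance (none leaves overhead): sucrose in fresh feed = sucrose in product, i.e. 1140×0.136 = (1−0.490)·n11·0.443.
n11 = 155.04/(0.443×0.510) = 686.23 t/h.
Recycle n6 = 0.490×686.23 = 336.25 t/h.
Combined feed n5 = 1140 + 336.25 = 1476.3 t/h.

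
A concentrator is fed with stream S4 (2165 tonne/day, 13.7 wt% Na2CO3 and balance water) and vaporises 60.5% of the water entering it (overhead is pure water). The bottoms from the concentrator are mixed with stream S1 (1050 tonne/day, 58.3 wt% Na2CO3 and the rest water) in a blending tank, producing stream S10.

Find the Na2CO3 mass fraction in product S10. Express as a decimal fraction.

0.4359

Vapour removed = 0.605×0.863×2165 = 1130.4 tonne/day; concentrate = 1034.6 tonne/day.
Na2CO3 reaching the mixer = 296.61 (from concentrate) + 1050×0.583 = 908.75 tonne/day.
Product flow = 1034.6 + 1050 = 2084.6 tonne/day; Na2CO3 fraction = 0.4359.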